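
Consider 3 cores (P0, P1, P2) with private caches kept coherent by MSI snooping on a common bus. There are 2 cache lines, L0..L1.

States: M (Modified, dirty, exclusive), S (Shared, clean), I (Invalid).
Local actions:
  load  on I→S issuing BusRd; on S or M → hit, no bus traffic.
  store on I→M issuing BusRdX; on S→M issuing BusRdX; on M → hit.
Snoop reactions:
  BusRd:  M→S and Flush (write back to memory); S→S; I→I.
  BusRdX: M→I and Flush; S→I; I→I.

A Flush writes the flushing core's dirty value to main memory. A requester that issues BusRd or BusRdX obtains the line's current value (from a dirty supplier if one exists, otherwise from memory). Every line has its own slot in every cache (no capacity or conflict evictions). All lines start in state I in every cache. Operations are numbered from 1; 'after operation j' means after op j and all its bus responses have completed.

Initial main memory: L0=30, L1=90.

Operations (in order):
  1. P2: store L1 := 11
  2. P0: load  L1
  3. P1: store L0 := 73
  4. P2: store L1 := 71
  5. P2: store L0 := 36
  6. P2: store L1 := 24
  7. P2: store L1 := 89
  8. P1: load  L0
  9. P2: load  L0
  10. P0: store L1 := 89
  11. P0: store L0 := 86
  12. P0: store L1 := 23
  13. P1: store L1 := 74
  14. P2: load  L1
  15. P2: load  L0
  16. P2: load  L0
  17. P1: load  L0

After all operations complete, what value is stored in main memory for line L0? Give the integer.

[1] P2: store L1 := 11 | P0:I, P1:I, P2:M(11) | bus: BusRdX
[2] P0: load  L1 | P0:S(11), P1:I, P2:S(11) | bus: BusRd,Flush
[3] P1: store L0 := 73 | P0:I, P1:M(73), P2:I | bus: BusRdX
[4] P2: store L1 := 71 | P0:I, P1:I, P2:M(71) | bus: BusRdX
[5] P2: store L0 := 36 | P0:I, P1:I, P2:M(36) | bus: BusRdX,Flush
[6] P2: store L1 := 24 | P0:I, P1:I, P2:M(24) | bus: none
[7] P2: store L1 := 89 | P0:I, P1:I, P2:M(89) | bus: none
[8] P1: load  L0 | P0:I, P1:S(36), P2:S(36) | bus: BusRd,Flush
[9] P2: load  L0 | P0:I, P1:S(36), P2:S(36) | bus: none
[10] P0: store L1 := 89 | P0:M(89), P1:I, P2:I | bus: BusRdX,Flush
[11] P0: store L0 := 86 | P0:M(86), P1:I, P2:I | bus: BusRdX
[12] P0: store L1 := 23 | P0:M(23), P1:I, P2:I | bus: none
[13] P1: store L1 := 74 | P0:I, P1:M(74), P2:I | bus: BusRdX,Flush
[14] P2: load  L1 | P0:I, P1:S(74), P2:S(74) | bus: BusRd,Flush
[15] P2: load  L0 | P0:S(86), P1:I, P2:S(86) | bus: BusRd,Flush
[16] P2: load  L0 | P0:S(86), P1:I, P2:S(86) | bus: none
[17] P1: load  L0 | P0:S(86), P1:S(86), P2:S(86) | bus: BusRd

memory[L0] = 86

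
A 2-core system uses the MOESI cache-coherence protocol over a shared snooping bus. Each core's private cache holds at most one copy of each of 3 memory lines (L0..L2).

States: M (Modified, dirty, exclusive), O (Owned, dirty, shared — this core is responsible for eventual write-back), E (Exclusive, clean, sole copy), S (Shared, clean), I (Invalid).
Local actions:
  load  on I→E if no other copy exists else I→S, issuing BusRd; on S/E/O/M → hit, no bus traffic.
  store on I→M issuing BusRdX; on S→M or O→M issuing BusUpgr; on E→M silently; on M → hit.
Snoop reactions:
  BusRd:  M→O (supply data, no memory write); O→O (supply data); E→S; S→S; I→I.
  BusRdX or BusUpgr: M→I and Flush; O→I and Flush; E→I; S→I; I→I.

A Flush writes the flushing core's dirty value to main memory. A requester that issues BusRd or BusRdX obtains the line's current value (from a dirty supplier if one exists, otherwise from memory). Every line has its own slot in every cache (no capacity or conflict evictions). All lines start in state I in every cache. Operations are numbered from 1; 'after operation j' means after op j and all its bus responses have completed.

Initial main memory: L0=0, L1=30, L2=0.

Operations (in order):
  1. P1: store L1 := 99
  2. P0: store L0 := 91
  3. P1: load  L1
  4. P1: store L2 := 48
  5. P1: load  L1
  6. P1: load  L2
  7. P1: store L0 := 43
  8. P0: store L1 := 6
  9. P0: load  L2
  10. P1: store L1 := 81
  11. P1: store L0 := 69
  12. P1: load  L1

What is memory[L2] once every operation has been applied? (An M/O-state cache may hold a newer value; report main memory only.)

[1] P1: store L1 := 99 | P0:I, P1:M(99) | bus: BusRdX
[2] P0: store L0 := 91 | P0:M(91), P1:I | bus: BusRdX
[3] P1: load  L1 | P0:I, P1:M(99) | bus: none
[4] P1: store L2 := 48 | P0:I, P1:M(48) | bus: BusRdX
[5] P1: load  L1 | P0:I, P1:M(99) | bus: none
[6] P1: load  L2 | P0:I, P1:M(48) | bus: none
[7] P1: store L0 := 43 | P0:I, P1:M(43) | bus: BusRdX,Flush
[8] P0: store L1 := 6 | P0:M(6), P1:I | bus: BusRdX,Flush
[9] P0: load  L2 | P0:S(48), P1:O(48) | bus: BusRd
[10] P1: store L1 := 81 | P0:I, P1:M(81) | bus: BusRdX,Flush
[11] P1: store L0 := 69 | P0:I, P1:M(69) | bus: none
[12] P1: load  L1 | P0:I, P1:M(81) | bus: none

memory[L2] = 0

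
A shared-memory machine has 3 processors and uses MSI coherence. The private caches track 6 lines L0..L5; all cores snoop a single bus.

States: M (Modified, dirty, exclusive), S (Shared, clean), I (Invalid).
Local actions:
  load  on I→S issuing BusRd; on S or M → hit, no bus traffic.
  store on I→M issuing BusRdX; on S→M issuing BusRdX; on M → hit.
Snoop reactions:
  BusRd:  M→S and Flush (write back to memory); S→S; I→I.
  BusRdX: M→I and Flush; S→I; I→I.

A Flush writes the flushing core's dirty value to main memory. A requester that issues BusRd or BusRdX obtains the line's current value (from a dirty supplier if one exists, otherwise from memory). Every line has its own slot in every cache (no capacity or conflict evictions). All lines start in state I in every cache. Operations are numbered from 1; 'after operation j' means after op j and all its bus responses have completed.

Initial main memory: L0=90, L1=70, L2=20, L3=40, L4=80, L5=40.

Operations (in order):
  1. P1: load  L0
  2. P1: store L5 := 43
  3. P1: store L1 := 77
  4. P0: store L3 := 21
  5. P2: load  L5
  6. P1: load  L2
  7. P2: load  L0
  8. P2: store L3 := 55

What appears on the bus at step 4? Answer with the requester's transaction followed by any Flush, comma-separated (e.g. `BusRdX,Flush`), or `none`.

bus = BusRdX

  op1 P1: load  L0 → I/S/I on L0; bus BusRd; mem=90
  op2 P1: store L5 := 43 → I/M/I on L5; bus BusRdX; mem=40
  op3 P1: store L1 := 77 → I/M/I on L1; bus BusRdX; mem=70
  op4 P0: store L3 := 21 → M/I/I on L3; bus BusRdX; mem=40
  op5 P2: load  L5 → I/S/S on L5; bus BusRd Flush; mem=43
  op6 P1: load  L2 → I/S/I on L2; bus BusRd; mem=20
  op7 P2: load  L0 → I/S/S on L0; bus BusRd; mem=90
  op8 P2: store L3 := 55 → I/I/M on L3; bus BusRdX Flush; mem=21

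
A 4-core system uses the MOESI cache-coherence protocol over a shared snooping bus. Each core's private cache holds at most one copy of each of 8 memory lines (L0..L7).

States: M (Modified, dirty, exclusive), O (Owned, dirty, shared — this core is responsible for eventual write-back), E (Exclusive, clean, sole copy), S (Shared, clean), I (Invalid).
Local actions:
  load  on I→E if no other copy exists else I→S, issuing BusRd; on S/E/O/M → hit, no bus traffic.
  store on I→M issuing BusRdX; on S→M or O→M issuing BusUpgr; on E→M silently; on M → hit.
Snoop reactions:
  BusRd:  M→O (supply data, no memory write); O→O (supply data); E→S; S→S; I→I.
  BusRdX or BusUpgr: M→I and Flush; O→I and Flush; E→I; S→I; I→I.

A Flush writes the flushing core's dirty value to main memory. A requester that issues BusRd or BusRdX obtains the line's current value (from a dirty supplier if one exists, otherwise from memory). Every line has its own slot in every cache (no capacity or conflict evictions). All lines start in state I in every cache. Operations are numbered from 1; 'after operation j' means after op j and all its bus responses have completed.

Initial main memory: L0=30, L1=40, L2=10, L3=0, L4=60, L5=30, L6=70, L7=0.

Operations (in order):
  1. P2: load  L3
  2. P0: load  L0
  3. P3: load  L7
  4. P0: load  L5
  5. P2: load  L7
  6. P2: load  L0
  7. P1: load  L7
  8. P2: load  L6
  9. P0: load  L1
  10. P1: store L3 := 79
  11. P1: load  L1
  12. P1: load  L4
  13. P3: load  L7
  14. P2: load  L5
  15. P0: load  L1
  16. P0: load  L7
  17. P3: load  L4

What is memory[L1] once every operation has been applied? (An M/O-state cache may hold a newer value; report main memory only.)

step 1: P2: load  L3  ⟶  IIEI  (L3)  txn=BusRd  M[L3]=0
step 2: P0: load  L0  ⟶  EIII  (L0)  txn=BusRd  M[L0]=30
step 3: P3: load  L7  ⟶  IIIE  (L7)  txn=BusRd  M[L7]=0
step 4: P0: load  L5  ⟶  EIII  (L5)  txn=BusRd  M[L5]=30
step 5: P2: load  L7  ⟶  IISS  (L7)  txn=BusRd  M[L7]=0
step 6: P2: load  L0  ⟶  SISI  (L0)  txn=BusRd  M[L0]=30
step 7: P1: load  L7  ⟶  ISSS  (L7)  txn=BusRd  M[L7]=0
step 8: P2: load  L6  ⟶  IIEI  (L6)  txn=BusRd  M[L6]=70
step 9: P0: load  L1  ⟶  EIII  (L1)  txn=BusRd  M[L1]=40
step 10: P1: store L3 := 79  ⟶  IMII  (L3)  txn=BusRdX  M[L3]=0
step 11: P1: load  L1  ⟶  SSII  (L1)  txn=BusRd  M[L1]=40
step 12: P1: load  L4  ⟶  IEII  (L4)  txn=BusRd  M[L4]=60
step 13: P3: load  L7  ⟶  ISSS  (L7)  txn=∅  M[L7]=0
step 14: P2: load  L5  ⟶  SISI  (L5)  txn=BusRd  M[L5]=30
step 15: P0: load  L1  ⟶  SSII  (L1)  txn=∅  M[L1]=40
step 16: P0: load  L7  ⟶  SSSS  (L7)  txn=BusRd  M[L7]=0
step 17: P3: load  L4  ⟶  ISIS  (L4)  txn=BusRd  M[L4]=60

memory[L1] = 40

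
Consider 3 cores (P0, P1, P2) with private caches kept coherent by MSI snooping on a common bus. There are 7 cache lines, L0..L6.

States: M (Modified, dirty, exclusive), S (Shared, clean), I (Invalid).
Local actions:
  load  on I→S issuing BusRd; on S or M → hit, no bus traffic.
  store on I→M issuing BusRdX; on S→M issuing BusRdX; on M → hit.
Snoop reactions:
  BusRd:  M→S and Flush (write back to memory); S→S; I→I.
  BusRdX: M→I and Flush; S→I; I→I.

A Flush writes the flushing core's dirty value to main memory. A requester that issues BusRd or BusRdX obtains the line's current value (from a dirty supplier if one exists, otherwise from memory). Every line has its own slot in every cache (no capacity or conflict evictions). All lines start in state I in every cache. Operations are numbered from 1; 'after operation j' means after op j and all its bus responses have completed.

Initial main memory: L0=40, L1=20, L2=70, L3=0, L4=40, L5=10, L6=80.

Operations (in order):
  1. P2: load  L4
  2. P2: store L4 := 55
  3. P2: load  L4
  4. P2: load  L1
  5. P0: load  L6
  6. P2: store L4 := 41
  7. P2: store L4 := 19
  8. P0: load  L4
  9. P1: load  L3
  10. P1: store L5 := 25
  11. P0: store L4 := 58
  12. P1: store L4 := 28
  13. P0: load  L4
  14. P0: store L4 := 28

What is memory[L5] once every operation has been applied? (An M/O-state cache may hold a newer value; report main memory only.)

memory[L5] = 10

[1] P2: load  L4 | P0:I, P1:I, P2:S(40) | bus: BusRd
[2] P2: store L4 := 55 | P0:I, P1:I, P2:M(55) | bus: BusRdX
[3] P2: load  L4 | P0:I, P1:I, P2:M(55) | bus: none
[4] P2: load  L1 | P0:I, P1:I, P2:S(20) | bus: BusRd
[5] P0: load  L6 | P0:S(80), P1:I, P2:I | bus: BusRd
[6] P2: store L4 := 41 | P0:I, P1:I, P2:M(41) | bus: none
[7] P2: store L4 := 19 | P0:I, P1:I, P2:M(19) | bus: none
[8] P0: load  L4 | P0:S(19), P1:I, P2:S(19) | bus: BusRd,Flush
[9] P1: load  L3 | P0:I, P1:S(0), P2:I | bus: BusRd
[10] P1: store L5 := 25 | P0:I, P1:M(25), P2:I | bus: BusRdX
[11] P0: store L4 := 58 | P0:M(58), P1:I, P2:I | bus: BusRdX
[12] P1: store L4 := 28 | P0:I, P1:M(28), P2:I | bus: BusRdX,Flush
[13] P0: load  L4 | P0:S(28), P1:S(28), P2:I | bus: BusRd,Flush
[14] P0: store L4 := 28 | P0:M(28), P1:I, P2:I | bus: BusRdX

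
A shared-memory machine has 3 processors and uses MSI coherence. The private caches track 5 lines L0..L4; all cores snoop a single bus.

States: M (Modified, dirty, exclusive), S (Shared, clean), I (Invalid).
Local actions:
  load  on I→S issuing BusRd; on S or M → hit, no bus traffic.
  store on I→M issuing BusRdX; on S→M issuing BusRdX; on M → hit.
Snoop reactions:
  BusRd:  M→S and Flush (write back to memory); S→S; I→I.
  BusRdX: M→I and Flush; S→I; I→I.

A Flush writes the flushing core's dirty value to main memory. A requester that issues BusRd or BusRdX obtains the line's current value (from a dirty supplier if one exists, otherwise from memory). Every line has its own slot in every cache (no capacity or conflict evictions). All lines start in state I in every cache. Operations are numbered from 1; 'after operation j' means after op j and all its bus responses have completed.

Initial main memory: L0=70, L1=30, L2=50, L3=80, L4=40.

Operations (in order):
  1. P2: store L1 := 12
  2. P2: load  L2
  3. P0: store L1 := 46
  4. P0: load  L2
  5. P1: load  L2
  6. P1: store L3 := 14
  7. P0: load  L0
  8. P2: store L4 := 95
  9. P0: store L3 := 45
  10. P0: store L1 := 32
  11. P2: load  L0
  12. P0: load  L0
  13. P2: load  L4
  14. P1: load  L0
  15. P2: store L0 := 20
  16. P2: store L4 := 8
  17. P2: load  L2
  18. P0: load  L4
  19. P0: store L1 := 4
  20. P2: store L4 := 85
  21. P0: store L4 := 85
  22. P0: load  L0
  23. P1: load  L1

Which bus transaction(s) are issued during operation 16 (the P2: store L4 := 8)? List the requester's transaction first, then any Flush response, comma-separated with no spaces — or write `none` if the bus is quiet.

bus = none

1. P2: store L1 := 12  bus=[BusRdX]  L1: P0=I P1=I P2=M  mem[L1]=30
2. P2: load  L2  bus=[BusRd]  L2: P0=I P1=I P2=S  mem[L2]=50
3. P0: store L1 := 46  bus=[BusRdX,Flush]  L1: P0=M P1=I P2=I  mem[L1]=12
4. P0: load  L2  bus=[BusRd]  L2: P0=S P1=I P2=S  mem[L2]=50
5. P1: load  L2  bus=[BusRd]  L2: P0=S P1=S P2=S  mem[L2]=50
6. P1: store L3 := 14  bus=[BusRdX]  L3: P0=I P1=M P2=I  mem[L3]=80
7. P0: load  L0  bus=[BusRd]  L0: P0=S P1=I P2=I  mem[L0]=70
8. P2: store L4 := 95  bus=[BusRdX]  L4: P0=I P1=I P2=M  mem[L4]=40
9. P0: store L3 := 45  bus=[BusRdX,Flush]  L3: P0=M P1=I P2=I  mem[L3]=14
10. P0: store L1 := 32  bus=[-]  L1: P0=M P1=I P2=I  mem[L1]=12
11. P2: load  L0  bus=[BusRd]  L0: P0=S P1=I P2=S  mem[L0]=70
12. P0: load  L0  bus=[-]  L0: P0=S P1=I P2=S  mem[L0]=70
13. P2: load  L4  bus=[-]  L4: P0=I P1=I P2=M  mem[L4]=40
14. P1: load  L0  bus=[BusRd]  L0: P0=S P1=S P2=S  mem[L0]=70
15. P2: store L0 := 20  bus=[BusRdX]  L0: P0=I P1=I P2=M  mem[L0]=70
16. P2: store L4 := 8  bus=[-]  L4: P0=I P1=I P2=M  mem[L4]=40
17. P2: load  L2  bus=[-]  L2: P0=S P1=S P2=S  mem[L2]=50
18. P0: load  L4  bus=[BusRd,Flush]  L4: P0=S P1=I P2=S  mem[L4]=8
19. P0: store L1 := 4  bus=[-]  L1: P0=M P1=I P2=I  mem[L1]=12
20. P2: store L4 := 85  bus=[BusRdX]  L4: P0=I P1=I P2=M  mem[L4]=8
21. P0: store L4 := 85  bus=[BusRdX,Flush]  L4: P0=M P1=I P2=I  mem[L4]=85
22. P0: load  L0  bus=[BusRd,Flush]  L0: P0=S P1=I P2=S  mem[L0]=20
23. P1: load  L1  bus=[BusRd,Flush]  L1: P0=S P1=S P2=I  mem[L1]=4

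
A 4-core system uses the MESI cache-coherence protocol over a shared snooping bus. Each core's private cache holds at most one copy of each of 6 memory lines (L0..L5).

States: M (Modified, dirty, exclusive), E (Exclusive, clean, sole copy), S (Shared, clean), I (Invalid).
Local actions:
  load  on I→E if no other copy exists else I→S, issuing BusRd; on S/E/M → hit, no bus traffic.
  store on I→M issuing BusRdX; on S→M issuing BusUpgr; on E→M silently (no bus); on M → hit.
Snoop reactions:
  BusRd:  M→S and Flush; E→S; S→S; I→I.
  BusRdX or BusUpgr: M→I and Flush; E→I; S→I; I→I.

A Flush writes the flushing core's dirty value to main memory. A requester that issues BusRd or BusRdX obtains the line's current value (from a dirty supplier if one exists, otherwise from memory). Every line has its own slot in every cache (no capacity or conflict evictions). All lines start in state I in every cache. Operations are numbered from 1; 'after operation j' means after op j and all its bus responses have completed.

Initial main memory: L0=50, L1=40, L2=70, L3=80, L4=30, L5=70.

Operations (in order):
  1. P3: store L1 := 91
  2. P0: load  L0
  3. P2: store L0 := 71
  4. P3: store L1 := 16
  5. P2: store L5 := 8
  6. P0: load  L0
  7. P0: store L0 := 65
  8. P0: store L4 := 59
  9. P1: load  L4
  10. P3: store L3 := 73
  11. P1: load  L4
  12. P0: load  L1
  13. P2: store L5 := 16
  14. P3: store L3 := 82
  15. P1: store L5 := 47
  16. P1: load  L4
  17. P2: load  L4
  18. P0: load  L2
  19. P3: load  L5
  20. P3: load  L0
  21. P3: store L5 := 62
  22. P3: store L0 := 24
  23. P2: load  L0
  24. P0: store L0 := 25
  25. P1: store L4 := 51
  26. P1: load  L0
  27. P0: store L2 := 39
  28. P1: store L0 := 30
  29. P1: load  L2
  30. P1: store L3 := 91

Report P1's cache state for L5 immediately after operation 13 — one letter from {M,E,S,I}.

state = I

  op1 P3: store L1 := 91 → I/I/I/M on L1; bus BusRdX; mem=40
  op2 P0: load  L0 → E/I/I/I on L0; bus BusRd; mem=50
  op3 P2: store L0 := 71 → I/I/M/I on L0; bus BusRdX; mem=50
  op4 P3: store L1 := 16 → I/I/I/M on L1; bus (none); mem=40
  op5 P2: store L5 := 8 → I/I/M/I on L5; bus BusRdX; mem=70
  op6 P0: load  L0 → S/I/S/I on L0; bus BusRd Flush; mem=71
  op7 P0: store L0 := 65 → M/I/I/I on L0; bus BusUpgr; mem=71
  op8 P0: store L4 := 59 → M/I/I/I on L4; bus BusRdX; mem=30
  op9 P1: load  L4 → S/S/I/I on L4; bus BusRd Flush; mem=59
  op10 P3: store L3 := 73 → I/I/I/M on L3; bus BusRdX; mem=80
  op11 P1: load  L4 → S/S/I/I on L4; bus (none); mem=59
  op12 P0: load  L1 → S/I/I/S on L1; bus BusRd Flush; mem=16
  op13 P2: store L5 := 16 → I/I/M/I on L5; bus (none); mem=70
  op14 P3: store L3 := 82 → I/I/I/M on L3; bus (none); mem=80
  op15 P1: store L5 := 47 → I/M/I/I on L5; bus BusRdX Flush; mem=16
  op16 P1: load  L4 → S/S/I/I on L4; bus (none); mem=59
  op17 P2: load  L4 → S/S/S/I on L4; bus BusRd; mem=59
  op18 P0: load  L2 → E/I/I/I on L2; bus BusRd; mem=70
  op19 P3: load  L5 → I/S/I/S on L5; bus BusRd Flush; mem=47
  op20 P3: load  L0 → S/I/I/S on L0; bus BusRd Flush; mem=65
  op21 P3: store L5 := 62 → I/I/I/M on L5; bus BusUpgr; mem=47
  op22 P3: store L0 := 24 → I/I/I/M on L0; bus BusUpgr; mem=65
  op23 P2: load  L0 → I/I/S/S on L0; bus BusRd Flush; mem=24
  op24 P0: store L0 := 25 → M/I/I/I on L0; bus BusRdX; mem=24
  op25 P1: store L4 := 51 → I/M/I/I on L4; bus BusUpgr; mem=59
  op26 P1: load  L0 → S/S/I/I on L0; bus BusRd Flush; mem=25
  op27 P0: store L2 := 39 → M/I/I/I on L2; bus (none); mem=70
  op28 P1: store L0 := 30 → I/M/I/I on L0; bus BusUpgr; mem=25
  op29 P1: load  L2 → S/S/I/I on L2; bus BusRd Flush; mem=39
  op30 P1: store L3 := 91 → I/M/I/I on L3; bus BusRdX Flush; mem=82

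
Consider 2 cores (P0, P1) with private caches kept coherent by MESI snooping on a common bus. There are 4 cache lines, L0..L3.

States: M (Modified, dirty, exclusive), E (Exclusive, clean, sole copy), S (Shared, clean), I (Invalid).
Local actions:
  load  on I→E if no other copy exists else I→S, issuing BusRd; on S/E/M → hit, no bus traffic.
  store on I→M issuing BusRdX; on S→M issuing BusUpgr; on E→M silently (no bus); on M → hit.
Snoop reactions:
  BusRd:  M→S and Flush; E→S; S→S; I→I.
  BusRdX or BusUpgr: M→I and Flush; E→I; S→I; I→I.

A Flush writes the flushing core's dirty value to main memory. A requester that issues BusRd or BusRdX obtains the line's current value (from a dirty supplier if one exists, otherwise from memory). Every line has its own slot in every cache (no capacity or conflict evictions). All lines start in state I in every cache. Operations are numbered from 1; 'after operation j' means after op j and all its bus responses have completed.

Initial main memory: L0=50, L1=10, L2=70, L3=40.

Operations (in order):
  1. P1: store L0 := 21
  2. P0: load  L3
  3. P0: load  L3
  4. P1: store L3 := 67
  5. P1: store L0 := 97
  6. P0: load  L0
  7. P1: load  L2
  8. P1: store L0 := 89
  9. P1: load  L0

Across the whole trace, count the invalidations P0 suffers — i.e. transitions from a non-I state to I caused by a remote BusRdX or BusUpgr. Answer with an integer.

invalidations = 2

step 1: P1: store L0 := 21  ⟶  IM  (L0)  txn=BusRdX  M[L0]=50
step 2: P0: load  L3  ⟶  EI  (L3)  txn=BusRd  M[L3]=40
step 3: P0: load  L3  ⟶  EI  (L3)  txn=∅  M[L3]=40
step 4: P1: store L3 := 67  ⟶  IM  (L3)  txn=BusRdX  M[L3]=40
step 5: P1: store L0 := 97  ⟶  IM  (L0)  txn=∅  M[L0]=50
step 6: P0: load  L0  ⟶  SS  (L0)  txn=BusRd+Flush  M[L0]=97
step 7: P1: load  L2  ⟶  IE  (L2)  txn=BusRd  M[L2]=70
step 8: P1: store L0 := 89  ⟶  IM  (L0)  txn=BusUpgr  M[L0]=97
step 9: P1: load  L0  ⟶  IM  (L0)  txn=∅  M[L0]=97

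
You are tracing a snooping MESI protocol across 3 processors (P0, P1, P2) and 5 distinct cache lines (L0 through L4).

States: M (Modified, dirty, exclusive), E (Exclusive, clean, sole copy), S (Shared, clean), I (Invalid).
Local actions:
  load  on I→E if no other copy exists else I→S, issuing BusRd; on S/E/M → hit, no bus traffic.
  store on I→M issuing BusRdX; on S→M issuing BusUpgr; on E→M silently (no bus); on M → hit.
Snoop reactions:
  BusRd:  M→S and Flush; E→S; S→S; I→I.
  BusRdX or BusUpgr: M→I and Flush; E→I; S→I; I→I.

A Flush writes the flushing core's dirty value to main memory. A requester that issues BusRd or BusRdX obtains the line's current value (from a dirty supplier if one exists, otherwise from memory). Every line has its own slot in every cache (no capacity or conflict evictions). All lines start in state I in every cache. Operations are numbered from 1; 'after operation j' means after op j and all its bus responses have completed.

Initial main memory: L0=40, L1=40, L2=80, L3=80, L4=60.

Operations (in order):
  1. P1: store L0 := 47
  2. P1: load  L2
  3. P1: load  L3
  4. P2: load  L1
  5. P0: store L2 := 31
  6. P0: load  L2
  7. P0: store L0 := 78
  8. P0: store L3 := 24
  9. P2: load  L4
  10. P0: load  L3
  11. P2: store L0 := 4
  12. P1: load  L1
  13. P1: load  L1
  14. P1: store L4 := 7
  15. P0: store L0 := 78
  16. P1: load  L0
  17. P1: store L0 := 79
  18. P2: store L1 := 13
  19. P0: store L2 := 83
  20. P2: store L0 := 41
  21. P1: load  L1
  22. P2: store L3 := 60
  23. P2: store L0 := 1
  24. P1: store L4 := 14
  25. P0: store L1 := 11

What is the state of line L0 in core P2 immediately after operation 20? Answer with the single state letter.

[1] P1: store L0 := 47 | P0:I, P1:M(47), P2:I | bus: BusRdX
[2] P1: load  L2 | P0:I, P1:E(80), P2:I | bus: BusRd
[3] P1: load  L3 | P0:I, P1:E(80), P2:I | bus: BusRd
[4] P2: load  L1 | P0:I, P1:I, P2:E(40) | bus: BusRd
[5] P0: store L2 := 31 | P0:M(31), P1:I, P2:I | bus: BusRdX
[6] P0: load  L2 | P0:M(31), P1:I, P2:I | bus: none
[7] P0: store L0 := 78 | P0:M(78), P1:I, P2:I | bus: BusRdX,Flush
[8] P0: store L3 := 24 | P0:M(24), P1:I, P2:I | bus: BusRdX
[9] P2: load  L4 | P0:I, P1:I, P2:E(60) | bus: BusRd
[10] P0: load  L3 | P0:M(24), P1:I, P2:I | bus: none
[11] P2: store L0 := 4 | P0:I, P1:I, P2:M(4) | bus: BusRdX,Flush
[12] P1: load  L1 | P0:I, P1:S(40), P2:S(40) | bus: BusRd
[13] P1: load  L1 | P0:I, P1:S(40), P2:S(40) | bus: none
[14] P1: store L4 := 7 | P0:I, P1:M(7), P2:I | bus: BusRdX
[15] P0: store L0 := 78 | P0:M(78), P1:I, P2:I | bus: BusRdX,Flush
[16] P1: load  L0 | P0:S(78), P1:S(78), P2:I | bus: BusRd,Flush
[17] P1: store L0 := 79 | P0:I, P1:M(79), P2:I | bus: BusUpgr
[18] P2: store L1 := 13 | P0:I, P1:I, P2:M(13) | bus: BusUpgr
[19] P0: store L2 := 83 | P0:M(83), P1:I, P2:I | bus: none
[20] P2: store L0 := 41 | P0:I, P1:I, P2:M(41) | bus: BusRdX,Flush
[21] P1: load  L1 | P0:I, P1:S(13), P2:S(13) | bus: BusRd,Flush
[22] P2: store L3 := 60 | P0:I, P1:I, P2:M(60) | bus: BusRdX,Flush
[23] P2: store L0 := 1 | P0:I, P1:I, P2:M(1) | bus: none
[24] P1: store L4 := 14 | P0:I, P1:M(14), P2:I | bus: none
[25] P0: store L1 := 11 | P0:M(11), P1:I, P2:I | bus: BusRdX

state = M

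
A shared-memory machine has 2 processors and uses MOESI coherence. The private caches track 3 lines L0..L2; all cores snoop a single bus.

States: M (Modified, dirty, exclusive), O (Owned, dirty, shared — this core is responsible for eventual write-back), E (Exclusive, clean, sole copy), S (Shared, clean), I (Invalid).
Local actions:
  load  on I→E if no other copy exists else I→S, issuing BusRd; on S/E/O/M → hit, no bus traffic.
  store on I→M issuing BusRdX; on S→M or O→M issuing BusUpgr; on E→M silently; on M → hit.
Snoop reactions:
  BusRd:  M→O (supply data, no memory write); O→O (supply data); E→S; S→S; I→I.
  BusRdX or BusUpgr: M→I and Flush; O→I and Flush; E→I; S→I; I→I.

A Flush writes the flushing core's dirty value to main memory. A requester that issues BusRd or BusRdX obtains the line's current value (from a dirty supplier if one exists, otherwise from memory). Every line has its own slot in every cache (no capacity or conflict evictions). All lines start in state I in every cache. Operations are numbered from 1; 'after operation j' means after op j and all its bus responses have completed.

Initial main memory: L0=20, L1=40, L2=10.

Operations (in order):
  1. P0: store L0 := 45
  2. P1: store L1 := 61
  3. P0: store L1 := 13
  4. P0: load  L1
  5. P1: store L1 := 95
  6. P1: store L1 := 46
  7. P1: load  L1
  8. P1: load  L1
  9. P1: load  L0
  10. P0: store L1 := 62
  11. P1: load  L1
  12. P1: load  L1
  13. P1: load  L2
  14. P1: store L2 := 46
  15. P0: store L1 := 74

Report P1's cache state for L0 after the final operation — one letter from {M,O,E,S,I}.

[1] P0: store L0 := 45 | P0:M(45), P1:I | bus: BusRdX
[2] P1: store L1 := 61 | P0:I, P1:M(61) | bus: BusRdX
[3] P0: store L1 := 13 | P0:M(13), P1:I | bus: BusRdX,Flush
[4] P0: load  L1 | P0:M(13), P1:I | bus: none
[5] P1: store L1 := 95 | P0:I, P1:M(95) | bus: BusRdX,Flush
[6] P1: store L1 := 46 | P0:I, P1:M(46) | bus: none
[7] P1: load  L1 | P0:I, P1:M(46) | bus: none
[8] P1: load  L1 | P0:I, P1:M(46) | bus: none
[9] P1: load  L0 | P0:O(45), P1:S(45) | bus: BusRd
[10] P0: store L1 := 62 | P0:M(62), P1:I | bus: BusRdX,Flush
[11] P1: load  L1 | P0:O(62), P1:S(62) | bus: BusRd
[12] P1: load  L1 | P0:O(62), P1:S(62) | bus: none
[13] P1: load  L2 | P0:I, P1:E(10) | bus: BusRd
[14] P1: store L2 := 46 | P0:I, P1:M(46) | bus: none
[15] P0: store L1 := 74 | P0:M(74), P1:I | bus: BusUpgr

state = S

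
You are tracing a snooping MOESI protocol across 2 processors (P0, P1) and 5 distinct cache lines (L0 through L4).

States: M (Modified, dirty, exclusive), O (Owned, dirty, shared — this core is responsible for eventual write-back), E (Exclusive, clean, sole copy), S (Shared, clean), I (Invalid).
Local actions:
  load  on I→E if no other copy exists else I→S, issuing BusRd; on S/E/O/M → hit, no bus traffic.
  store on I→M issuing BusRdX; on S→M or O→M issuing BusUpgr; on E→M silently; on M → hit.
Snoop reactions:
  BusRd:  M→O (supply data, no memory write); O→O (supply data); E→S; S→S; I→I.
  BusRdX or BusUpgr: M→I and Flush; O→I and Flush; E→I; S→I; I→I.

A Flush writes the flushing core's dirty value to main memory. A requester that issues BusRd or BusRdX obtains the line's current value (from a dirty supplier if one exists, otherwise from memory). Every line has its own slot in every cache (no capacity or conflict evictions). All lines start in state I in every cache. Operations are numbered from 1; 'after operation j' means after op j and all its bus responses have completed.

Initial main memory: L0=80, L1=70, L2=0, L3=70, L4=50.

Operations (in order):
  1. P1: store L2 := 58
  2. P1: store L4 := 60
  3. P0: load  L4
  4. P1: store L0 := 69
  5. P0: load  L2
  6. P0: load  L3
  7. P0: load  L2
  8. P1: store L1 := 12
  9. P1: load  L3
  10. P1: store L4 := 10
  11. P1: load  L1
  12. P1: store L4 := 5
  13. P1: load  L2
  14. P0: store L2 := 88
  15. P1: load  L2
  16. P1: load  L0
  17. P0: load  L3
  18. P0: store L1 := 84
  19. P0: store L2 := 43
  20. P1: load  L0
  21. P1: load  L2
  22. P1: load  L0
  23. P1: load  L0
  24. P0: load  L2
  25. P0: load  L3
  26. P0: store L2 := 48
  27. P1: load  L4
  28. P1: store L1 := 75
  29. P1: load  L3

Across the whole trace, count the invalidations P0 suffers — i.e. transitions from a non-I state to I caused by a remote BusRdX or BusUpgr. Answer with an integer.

invalidations = 2

[1] P1: store L2 := 58 | P0:I, P1:M(58) | bus: BusRdX
[2] P1: store L4 := 60 | P0:I, P1:M(60) | bus: BusRdX
[3] P0: load  L4 | P0:S(60), P1:O(60) | bus: BusRd
[4] P1: store L0 := 69 | P0:I, P1:M(69) | bus: BusRdX
[5] P0: load  L2 | P0:S(58), P1:O(58) | bus: BusRd
[6] P0: load  L3 | P0:E(70), P1:I | bus: BusRd
[7] P0: load  L2 | P0:S(58), P1:O(58) | bus: none
[8] P1: store L1 := 12 | P0:I, P1:M(12) | bus: BusRdX
[9] P1: load  L3 | P0:S(70), P1:S(70) | bus: BusRd
[10] P1: store L4 := 10 | P0:I, P1:M(10) | bus: BusUpgr
[11] P1: load  L1 | P0:I, P1:M(12) | bus: none
[12] P1: store L4 := 5 | P0:I, P1:M(5) | bus: none
[13] P1: load  L2 | P0:S(58), P1:O(58) | bus: none
[14] P0: store L2 := 88 | P0:M(88), P1:I | bus: BusUpgr,Flush
[15] P1: load  L2 | P0:O(88), P1:S(88) | bus: BusRd
[16] P1: load  L0 | P0:I, P1:M(69) | bus: none
[17] P0: load  L3 | P0:S(70), P1:S(70) | bus: none
[18] P0: store L1 := 84 | P0:M(84), P1:I | bus: BusRdX,Flush
[19] P0: store L2 := 43 | P0:M(43), P1:I | bus: BusUpgr
[20] P1: load  L0 | P0:I, P1:M(69) | bus: none
[21] P1: load  L2 | P0:O(43), P1:S(43) | bus: BusRd
[22] P1: load  L0 | P0:I, P1:M(69) | bus: none
[23] P1: load  L0 | P0:I, P1:M(69) | bus: none
[24] P0: load  L2 | P0:O(43), P1:S(43) | bus: none
[25] P0: load  L3 | P0:S(70), P1:S(70) | bus: none
[26] P0: store L2 := 48 | P0:M(48), P1:I | bus: BusUpgr
[27] P1: load  L4 | P0:I, P1:M(5) | bus: none
[28] P1: store L1 := 75 | P0:I, P1:M(75) | bus: BusRdX,Flush
[29] P1: load  L3 | P0:S(70), P1:S(70) | bus: none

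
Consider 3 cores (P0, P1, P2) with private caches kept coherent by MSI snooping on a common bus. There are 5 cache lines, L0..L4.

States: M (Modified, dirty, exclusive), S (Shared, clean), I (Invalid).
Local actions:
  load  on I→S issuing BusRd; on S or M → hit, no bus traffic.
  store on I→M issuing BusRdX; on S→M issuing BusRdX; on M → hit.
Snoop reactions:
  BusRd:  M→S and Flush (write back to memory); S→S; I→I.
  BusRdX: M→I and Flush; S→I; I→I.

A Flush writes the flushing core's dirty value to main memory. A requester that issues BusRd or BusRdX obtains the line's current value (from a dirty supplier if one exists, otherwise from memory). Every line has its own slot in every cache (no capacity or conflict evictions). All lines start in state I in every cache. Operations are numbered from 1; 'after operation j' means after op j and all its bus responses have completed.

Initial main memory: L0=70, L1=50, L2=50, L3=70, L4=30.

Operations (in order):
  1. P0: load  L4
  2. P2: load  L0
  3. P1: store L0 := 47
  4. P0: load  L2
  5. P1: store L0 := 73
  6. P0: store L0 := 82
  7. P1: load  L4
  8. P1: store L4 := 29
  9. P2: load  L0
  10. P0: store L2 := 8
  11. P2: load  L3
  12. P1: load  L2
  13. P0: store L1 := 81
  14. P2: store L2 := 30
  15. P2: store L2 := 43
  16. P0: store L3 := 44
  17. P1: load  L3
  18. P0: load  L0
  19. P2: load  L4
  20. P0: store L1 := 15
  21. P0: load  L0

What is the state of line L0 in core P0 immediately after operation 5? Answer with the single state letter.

step 1: P0: load  L4  ⟶  SII  (L4)  txn=BusRd  M[L4]=30
step 2: P2: load  L0  ⟶  IIS  (L0)  txn=BusRd  M[L0]=70
step 3: P1: store L0 := 47  ⟶  IMI  (L0)  txn=BusRdX  M[L0]=70
step 4: P0: load  L2  ⟶  SII  (L2)  txn=BusRd  M[L2]=50
step 5: P1: store L0 := 73  ⟶  IMI  (L0)  txn=∅  M[L0]=70
step 6: P0: store L0 := 82  ⟶  MII  (L0)  txn=BusRdX+Flush  M[L0]=73
step 7: P1: load  L4  ⟶  SSI  (L4)  txn=BusRd  M[L4]=30
step 8: P1: store L4 := 29  ⟶  IMI  (L4)  txn=BusRdX  M[L4]=30
step 9: P2: load  L0  ⟶  SIS  (L0)  txn=BusRd+Flush  M[L0]=82
step 10: P0: store L2 := 8  ⟶  MII  (L2)  txn=BusRdX  M[L2]=50
step 11: P2: load  L3  ⟶  IIS  (L3)  txn=BusRd  M[L3]=70
step 12: P1: load  L2  ⟶  SSI  (L2)  txn=BusRd+Flush  M[L2]=8
step 13: P0: store L1 := 81  ⟶  MII  (L1)  txn=BusRdX  M[L1]=50
step 14: P2: store L2 := 30  ⟶  IIM  (L2)  txn=BusRdX  M[L2]=8
step 15: P2: store L2 := 43  ⟶  IIM  (L2)  txn=∅  M[L2]=8
step 16: P0: store L3 := 44  ⟶  MII  (L3)  txn=BusRdX  M[L3]=70
step 17: P1: load  L3  ⟶  SSI  (L3)  txn=BusRd+Flush  M[L3]=44
step 18: P0: load  L0  ⟶  SIS  (L0)  txn=∅  M[L0]=82
step 19: P2: load  L4  ⟶  ISS  (L4)  txn=BusRd+Flush  M[L4]=29
step 20: P0: store L1 := 15  ⟶  MII  (L1)  txn=∅  M[L1]=50
step 21: P0: load  L0  ⟶  SIS  (L0)  txn=∅  M[L0]=82

state = I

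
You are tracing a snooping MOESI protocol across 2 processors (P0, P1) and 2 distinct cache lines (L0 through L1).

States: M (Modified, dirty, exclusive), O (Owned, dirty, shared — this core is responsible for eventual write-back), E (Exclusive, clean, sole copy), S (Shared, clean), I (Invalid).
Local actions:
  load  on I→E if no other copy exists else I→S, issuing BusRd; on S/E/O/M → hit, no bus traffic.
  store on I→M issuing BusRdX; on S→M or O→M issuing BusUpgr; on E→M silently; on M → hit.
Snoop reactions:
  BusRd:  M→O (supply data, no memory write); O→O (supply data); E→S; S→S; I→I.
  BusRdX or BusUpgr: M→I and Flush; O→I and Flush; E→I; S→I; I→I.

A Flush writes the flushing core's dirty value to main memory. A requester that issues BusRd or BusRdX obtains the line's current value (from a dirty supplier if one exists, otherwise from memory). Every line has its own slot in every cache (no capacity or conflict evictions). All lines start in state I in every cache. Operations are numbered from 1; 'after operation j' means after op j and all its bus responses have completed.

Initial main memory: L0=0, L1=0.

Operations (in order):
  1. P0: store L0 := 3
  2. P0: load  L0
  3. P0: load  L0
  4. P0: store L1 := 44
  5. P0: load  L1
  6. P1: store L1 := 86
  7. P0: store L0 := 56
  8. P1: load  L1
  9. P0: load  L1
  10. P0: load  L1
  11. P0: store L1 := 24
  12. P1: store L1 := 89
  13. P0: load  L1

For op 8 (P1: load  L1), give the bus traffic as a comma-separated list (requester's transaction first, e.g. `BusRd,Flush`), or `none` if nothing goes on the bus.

1. P0: store L0 := 3  bus=[BusRdX]  L0: P0=M P1=I  mem[L0]=0
2. P0: load  L0  bus=[-]  L0: P0=M P1=I  mem[L0]=0
3. P0: load  L0  bus=[-]  L0: P0=M P1=I  mem[L0]=0
4. P0: store L1 := 44  bus=[BusRdX]  L1: P0=M P1=I  mem[L1]=0
5. P0: load  L1  bus=[-]  L1: P0=M P1=I  mem[L1]=0
6. P1: store L1 := 86  bus=[BusRdX,Flush]  L1: P0=I P1=M  mem[L1]=44
7. P0: store L0 := 56  bus=[-]  L0: P0=M P1=I  mem[L0]=0
8. P1: load  L1  bus=[-]  L1: P0=I P1=M  mem[L1]=44
9. P0: load  L1  bus=[BusRd]  L1: P0=S P1=O  mem[L1]=44
10. P0: load  L1  bus=[-]  L1: P0=S P1=O  mem[L1]=44
11. P0: store L1 := 24  bus=[BusUpgr,Flush]  L1: P0=M P1=I  mem[L1]=86
12. P1: store L1 := 89  bus=[BusRdX,Flush]  L1: P0=I P1=M  mem[L1]=24
13. P0: load  L1  bus=[BusRd]  L1: P0=S P1=O  mem[L1]=24

bus = none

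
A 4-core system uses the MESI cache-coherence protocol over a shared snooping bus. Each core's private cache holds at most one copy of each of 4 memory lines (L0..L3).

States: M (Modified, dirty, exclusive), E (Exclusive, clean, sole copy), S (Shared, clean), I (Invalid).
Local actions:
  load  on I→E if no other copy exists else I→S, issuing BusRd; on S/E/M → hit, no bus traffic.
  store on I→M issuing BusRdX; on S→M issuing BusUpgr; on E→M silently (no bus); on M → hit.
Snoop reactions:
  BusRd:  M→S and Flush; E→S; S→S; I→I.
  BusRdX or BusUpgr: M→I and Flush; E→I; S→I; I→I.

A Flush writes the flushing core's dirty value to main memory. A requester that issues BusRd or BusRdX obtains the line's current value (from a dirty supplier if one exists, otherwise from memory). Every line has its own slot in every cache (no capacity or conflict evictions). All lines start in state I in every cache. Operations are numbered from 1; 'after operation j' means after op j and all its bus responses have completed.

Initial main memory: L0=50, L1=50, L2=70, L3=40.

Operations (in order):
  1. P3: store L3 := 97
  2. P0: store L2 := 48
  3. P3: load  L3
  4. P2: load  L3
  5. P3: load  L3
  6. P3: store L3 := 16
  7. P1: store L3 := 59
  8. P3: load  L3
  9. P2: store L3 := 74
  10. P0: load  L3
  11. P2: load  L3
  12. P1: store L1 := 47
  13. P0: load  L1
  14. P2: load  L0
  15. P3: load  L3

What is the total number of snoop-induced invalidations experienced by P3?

invalidations = 2

step 1: P3: store L3 := 97  ⟶  IIIM  (L3)  txn=BusRdX  M[L3]=40
step 2: P0: store L2 := 48  ⟶  MIII  (L2)  txn=BusRdX  M[L2]=70
step 3: P3: load  L3  ⟶  IIIM  (L3)  txn=∅  M[L3]=40
step 4: P2: load  L3  ⟶  IISS  (L3)  txn=BusRd+Flush  M[L3]=97
step 5: P3: load  L3  ⟶  IISS  (L3)  txn=∅  M[L3]=97
step 6: P3: store L3 := 16  ⟶  IIIM  (L3)  txn=BusUpgr  M[L3]=97
step 7: P1: store L3 := 59  ⟶  IMII  (L3)  txn=BusRdX+Flush  M[L3]=16
step 8: P3: load  L3  ⟶  ISIS  (L3)  txn=BusRd+Flush  M[L3]=59
step 9: P2: store L3 := 74  ⟶  IIMI  (L3)  txn=BusRdX  M[L3]=59
step 10: P0: load  L3  ⟶  SISI  (L3)  txn=BusRd+Flush  M[L3]=74
step 11: P2: load  L3  ⟶  SISI  (L3)  txn=∅  M[L3]=74
step 12: P1: store L1 := 47  ⟶  IMII  (L1)  txn=BusRdX  M[L1]=50
step 13: P0: load  L1  ⟶  SSII  (L1)  txn=BusRd+Flush  M[L1]=47
step 14: P2: load  L0  ⟶  IIEI  (L0)  txn=BusRd  M[L0]=50
step 15: P3: load  L3  ⟶  SISS  (L3)  txn=BusRd  M[L3]=74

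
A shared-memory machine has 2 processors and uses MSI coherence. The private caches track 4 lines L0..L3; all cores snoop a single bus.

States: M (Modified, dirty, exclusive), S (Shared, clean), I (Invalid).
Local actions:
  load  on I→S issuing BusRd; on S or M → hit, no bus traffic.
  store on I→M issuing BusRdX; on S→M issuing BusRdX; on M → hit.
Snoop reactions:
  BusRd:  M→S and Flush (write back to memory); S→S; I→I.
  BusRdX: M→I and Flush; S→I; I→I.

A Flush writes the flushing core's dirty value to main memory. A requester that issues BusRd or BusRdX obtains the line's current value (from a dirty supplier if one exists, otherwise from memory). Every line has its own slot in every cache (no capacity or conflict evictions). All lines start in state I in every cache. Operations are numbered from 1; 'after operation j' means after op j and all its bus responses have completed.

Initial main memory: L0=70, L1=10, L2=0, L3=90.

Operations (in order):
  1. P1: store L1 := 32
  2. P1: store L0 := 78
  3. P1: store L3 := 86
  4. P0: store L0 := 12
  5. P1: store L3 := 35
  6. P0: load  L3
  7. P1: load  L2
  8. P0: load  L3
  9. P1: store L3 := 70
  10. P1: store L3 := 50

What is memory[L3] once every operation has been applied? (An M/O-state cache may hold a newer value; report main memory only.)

memory[L3] = 35

[1] P1: store L1 := 32 | P0:I, P1:M(32) | bus: BusRdX
[2] P1: store L0 := 78 | P0:I, P1:M(78) | bus: BusRdX
[3] P1: store L3 := 86 | P0:I, P1:M(86) | bus: BusRdX
[4] P0: store L0 := 12 | P0:M(12), P1:I | bus: BusRdX,Flush
[5] P1: store L3 := 35 | P0:I, P1:M(35) | bus: none
[6] P0: load  L3 | P0:S(35), P1:S(35) | bus: BusRd,Flush
[7] P1: load  L2 | P0:I, P1:S(0) | bus: BusRd
[8] P0: load  L3 | P0:S(35), P1:S(35) | bus: none
[9] P1: store L3 := 70 | P0:I, P1:M(70) | bus: BusRdX
[10] P1: store L3 := 50 | P0:I, P1:M(50) | bus: none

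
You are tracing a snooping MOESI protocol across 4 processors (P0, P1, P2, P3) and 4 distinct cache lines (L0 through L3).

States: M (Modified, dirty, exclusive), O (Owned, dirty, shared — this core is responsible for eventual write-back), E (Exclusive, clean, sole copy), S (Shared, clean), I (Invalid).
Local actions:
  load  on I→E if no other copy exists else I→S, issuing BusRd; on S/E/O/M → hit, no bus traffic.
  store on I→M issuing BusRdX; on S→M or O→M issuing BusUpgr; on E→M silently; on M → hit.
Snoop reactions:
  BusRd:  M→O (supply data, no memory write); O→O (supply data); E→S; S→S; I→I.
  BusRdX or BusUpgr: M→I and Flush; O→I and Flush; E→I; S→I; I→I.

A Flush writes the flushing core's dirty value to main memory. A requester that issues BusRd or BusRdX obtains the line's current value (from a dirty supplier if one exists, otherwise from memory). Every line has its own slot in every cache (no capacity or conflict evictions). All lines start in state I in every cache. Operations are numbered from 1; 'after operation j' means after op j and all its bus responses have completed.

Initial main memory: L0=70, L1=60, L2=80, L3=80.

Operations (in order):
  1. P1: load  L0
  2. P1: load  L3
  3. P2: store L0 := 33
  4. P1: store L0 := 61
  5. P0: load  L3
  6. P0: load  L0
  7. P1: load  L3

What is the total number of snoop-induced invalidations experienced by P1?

step 1: P1: load  L0  ⟶  IEII  (L0)  txn=BusRd  M[L0]=70
step 2: P1: load  L3  ⟶  IEII  (L3)  txn=BusRd  M[L3]=80
step 3: P2: store L0 := 33  ⟶  IIMI  (L0)  txn=BusRdX  M[L0]=70
step 4: P1: store L0 := 61  ⟶  IMII  (L0)  txn=BusRdX+Flush  M[L0]=33
step 5: P0: load  L3  ⟶  SSII  (L3)  txn=BusRd  M[L3]=80
step 6: P0: load  L0  ⟶  SOII  (L0)  txn=BusRd  M[L0]=33
step 7: P1: load  L3  ⟶  SSII  (L3)  txn=∅  M[L3]=80

invalidations = 1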